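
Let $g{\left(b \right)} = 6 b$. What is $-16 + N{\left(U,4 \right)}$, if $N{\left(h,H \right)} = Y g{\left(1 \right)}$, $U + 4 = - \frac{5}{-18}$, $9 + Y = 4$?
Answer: $-46$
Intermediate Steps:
$Y = -5$ ($Y = -9 + 4 = -5$)
$U = - \frac{67}{18}$ ($U = -4 - \frac{5}{-18} = -4 - - \frac{5}{18} = -4 + \frac{5}{18} = - \frac{67}{18} \approx -3.7222$)
$N{\left(h,H \right)} = -30$ ($N{\left(h,H \right)} = - 5 \cdot 6 \cdot 1 = \left(-5\right) 6 = -30$)
$-16 + N{\left(U,4 \right)} = -16 - 30 = -46$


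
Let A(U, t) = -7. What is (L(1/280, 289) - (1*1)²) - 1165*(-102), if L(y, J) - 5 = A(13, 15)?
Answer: 118827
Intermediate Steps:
L(y, J) = -2 (L(y, J) = 5 - 7 = -2)
(L(1/280, 289) - (1*1)²) - 1165*(-102) = (-2 - (1*1)²) - 1165*(-102) = (-2 - 1*1²) + 118830 = (-2 - 1*1) + 118830 = (-2 - 1) + 118830 = -3 + 118830 = 118827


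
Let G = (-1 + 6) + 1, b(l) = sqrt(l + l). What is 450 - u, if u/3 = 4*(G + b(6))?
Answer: 378 - 24*sqrt(3) ≈ 336.43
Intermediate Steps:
b(l) = sqrt(2)*sqrt(l) (b(l) = sqrt(2*l) = sqrt(2)*sqrt(l))
G = 6 (G = 5 + 1 = 6)
u = 72 + 24*sqrt(3) (u = 3*(4*(6 + sqrt(2)*sqrt(6))) = 3*(4*(6 + 2*sqrt(3))) = 3*(24 + 8*sqrt(3)) = 72 + 24*sqrt(3) ≈ 113.57)
450 - u = 450 - (72 + 24*sqrt(3)) = 450 + (-72 - 24*sqrt(3)) = 378 - 24*sqrt(3)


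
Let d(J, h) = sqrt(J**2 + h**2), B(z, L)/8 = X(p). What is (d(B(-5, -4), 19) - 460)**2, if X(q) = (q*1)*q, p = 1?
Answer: 212025 - 4600*sqrt(17) ≈ 1.9306e+5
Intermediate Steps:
X(q) = q**2 (X(q) = q*q = q**2)
B(z, L) = 8 (B(z, L) = 8*1**2 = 8*1 = 8)
(d(B(-5, -4), 19) - 460)**2 = (sqrt(8**2 + 19**2) - 460)**2 = (sqrt(64 + 361) - 460)**2 = (sqrt(425) - 460)**2 = (5*sqrt(17) - 460)**2 = (-460 + 5*sqrt(17))**2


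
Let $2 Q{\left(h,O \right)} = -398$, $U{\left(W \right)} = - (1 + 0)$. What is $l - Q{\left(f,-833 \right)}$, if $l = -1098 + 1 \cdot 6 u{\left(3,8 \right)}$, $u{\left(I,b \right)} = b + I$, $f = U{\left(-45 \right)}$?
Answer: $-833$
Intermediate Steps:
$U{\left(W \right)} = -1$ ($U{\left(W \right)} = \left(-1\right) 1 = -1$)
$f = -1$
$Q{\left(h,O \right)} = -199$ ($Q{\left(h,O \right)} = \frac{1}{2} \left(-398\right) = -199$)
$u{\left(I,b \right)} = I + b$
$l = -1032$ ($l = -1098 + 1 \cdot 6 \left(3 + 8\right) = -1098 + 6 \cdot 11 = -1098 + 66 = -1032$)
$l - Q{\left(f,-833 \right)} = -1032 - -199 = -1032 + 199 = -833$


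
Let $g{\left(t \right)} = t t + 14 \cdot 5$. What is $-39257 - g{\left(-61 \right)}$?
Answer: $-43048$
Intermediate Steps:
$g{\left(t \right)} = 70 + t^{2}$ ($g{\left(t \right)} = t^{2} + 70 = 70 + t^{2}$)
$-39257 - g{\left(-61 \right)} = -39257 - \left(70 + \left(-61\right)^{2}\right) = -39257 - \left(70 + 3721\right) = -39257 - 3791 = -43048$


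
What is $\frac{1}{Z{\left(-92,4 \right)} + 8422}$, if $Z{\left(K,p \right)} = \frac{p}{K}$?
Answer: $\frac{23}{193705} \approx 0.00011874$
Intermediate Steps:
$\frac{1}{Z{\left(-92,4 \right)} + 8422} = \frac{1}{\frac{4}{-92} + 8422} = \frac{1}{4 \left(- \frac{1}{92}\right) + 8422} = \frac{1}{- \frac{1}{23} + 8422} = \frac{1}{\frac{193705}{23}} = \frac{23}{193705}$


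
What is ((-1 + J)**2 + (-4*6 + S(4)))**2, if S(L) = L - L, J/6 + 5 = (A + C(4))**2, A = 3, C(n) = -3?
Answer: 877969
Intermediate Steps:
J = -30 (J = -30 + 6*(3 - 3)**2 = -30 + 6*0**2 = -30 + 6*0 = -30 + 0 = -30)
S(L) = 0
((-1 + J)**2 + (-4*6 + S(4)))**2 = ((-1 - 30)**2 + (-4*6 + 0))**2 = ((-31)**2 + (-24 + 0))**2 = (961 - 24)**2 = 937**2 = 877969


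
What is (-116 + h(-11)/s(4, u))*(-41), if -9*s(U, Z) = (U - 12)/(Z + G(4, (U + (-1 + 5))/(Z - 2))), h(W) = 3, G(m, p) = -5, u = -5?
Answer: 24559/4 ≈ 6139.8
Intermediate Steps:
s(U, Z) = -(-12 + U)/(9*(-5 + Z)) (s(U, Z) = -(U - 12)/(9*(Z - 5)) = -(-12 + U)/(9*(-5 + Z)))
(-116 + h(-11)/s(4, u))*(-41) = (-116 + 3/(((12 - 1*4)/(9*(-5 - 5)))))*(-41) = (-116 + 3/(((⅑)*(12 - 4)/(-10))))*(-41) = (-116 + 3/(((⅑)*(-⅒)*8)))*(-41) = (-116 + 3/(-4/45))*(-41) = (-116 + 3*(-45/4))*(-41) = (-116 - 135/4)*(-41) = -599/4*(-41) = 24559/4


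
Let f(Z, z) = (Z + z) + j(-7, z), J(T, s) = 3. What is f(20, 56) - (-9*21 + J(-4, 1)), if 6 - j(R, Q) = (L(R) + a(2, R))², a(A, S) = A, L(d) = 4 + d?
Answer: 267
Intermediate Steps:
j(R, Q) = 6 - (6 + R)² (j(R, Q) = 6 - ((4 + R) + 2)² = 6 - (6 + R)²)
f(Z, z) = 5 + Z + z (f(Z, z) = (Z + z) + (6 - (6 - 7)²) = (Z + z) + (6 - 1*(-1)²) = (Z + z) + (6 - 1*1) = (Z + z) + (6 - 1) = (Z + z) + 5 = 5 + Z + z)
f(20, 56) - (-9*21 + J(-4, 1)) = (5 + 20 + 56) - (-9*21 + 3) = 81 - (-189 + 3) = 81 - 1*(-186) = 81 + 186 = 267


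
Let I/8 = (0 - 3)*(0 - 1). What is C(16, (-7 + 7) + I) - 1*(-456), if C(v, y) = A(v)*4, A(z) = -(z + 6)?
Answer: 368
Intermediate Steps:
A(z) = -6 - z (A(z) = -(6 + z) = -6 - z)
I = 24 (I = 8*((0 - 3)*(0 - 1)) = 8*(-3*(-1)) = 8*3 = 24)
C(v, y) = -24 - 4*v (C(v, y) = (-6 - v)*4 = -24 - 4*v)
C(16, (-7 + 7) + I) - 1*(-456) = (-24 - 4*16) - 1*(-456) = (-24 - 64) + 456 = -88 + 456 = 368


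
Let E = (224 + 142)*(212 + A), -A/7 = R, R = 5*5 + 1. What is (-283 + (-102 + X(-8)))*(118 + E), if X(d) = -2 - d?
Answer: -4206142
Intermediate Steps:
R = 26 (R = 25 + 1 = 26)
A = -182 (A = -7*26 = -182)
E = 10980 (E = (224 + 142)*(212 - 182) = 366*30 = 10980)
(-283 + (-102 + X(-8)))*(118 + E) = (-283 + (-102 + (-2 - 1*(-8))))*(118 + 10980) = (-283 + (-102 + (-2 + 8)))*11098 = (-283 + (-102 + 6))*11098 = (-283 - 96)*11098 = -379*11098 = -4206142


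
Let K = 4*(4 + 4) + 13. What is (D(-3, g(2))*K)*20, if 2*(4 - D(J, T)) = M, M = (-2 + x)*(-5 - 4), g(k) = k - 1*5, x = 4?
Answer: 11700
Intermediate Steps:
g(k) = -5 + k (g(k) = k - 5 = -5 + k)
M = -18 (M = (-2 + 4)*(-5 - 4) = 2*(-9) = -18)
D(J, T) = 13 (D(J, T) = 4 - ½*(-18) = 4 + 9 = 13)
K = 45 (K = 4*8 + 13 = 32 + 13 = 45)
(D(-3, g(2))*K)*20 = (13*45)*20 = 585*20 = 11700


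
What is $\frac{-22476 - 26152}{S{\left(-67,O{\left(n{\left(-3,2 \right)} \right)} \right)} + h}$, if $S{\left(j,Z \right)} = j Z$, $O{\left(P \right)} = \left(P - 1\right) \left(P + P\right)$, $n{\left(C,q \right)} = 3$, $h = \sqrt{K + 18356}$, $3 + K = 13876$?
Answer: $\frac{13032304}{204729} + \frac{48628 \sqrt{3581}}{204729} \approx 77.87$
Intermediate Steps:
$K = 13873$ ($K = -3 + 13876 = 13873$)
$h = 3 \sqrt{3581}$ ($h = \sqrt{13873 + 18356} = \sqrt{32229} = 3 \sqrt{3581} \approx 179.52$)
$O{\left(P \right)} = 2 P \left(-1 + P\right)$ ($O{\left(P \right)} = \left(-1 + P\right) 2 P = 2 P \left(-1 + P\right)$)
$S{\left(j,Z \right)} = Z j$
$\frac{-22476 - 26152}{S{\left(-67,O{\left(n{\left(-3,2 \right)} \right)} \right)} + h} = \frac{-22476 - 26152}{2 \cdot 3 \left(-1 + 3\right) \left(-67\right) + 3 \sqrt{3581}} = - \frac{48628}{2 \cdot 3 \cdot 2 \left(-67\right) + 3 \sqrt{3581}} = - \frac{48628}{12 \left(-67\right) + 3 \sqrt{3581}} = - \frac{48628}{-804 + 3 \sqrt{3581}}$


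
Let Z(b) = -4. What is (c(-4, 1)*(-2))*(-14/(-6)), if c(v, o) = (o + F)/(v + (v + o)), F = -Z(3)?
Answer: 10/3 ≈ 3.3333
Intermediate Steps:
F = 4 (F = -1*(-4) = 4)
c(v, o) = (4 + o)/(o + 2*v) (c(v, o) = (o + 4)/(v + (v + o)) = (4 + o)/(v + (o + v)) = (4 + o)/(o + 2*v))
(c(-4, 1)*(-2))*(-14/(-6)) = (((4 + 1)/(1 + 2*(-4)))*(-2))*(-14/(-6)) = ((5/(1 - 8))*(-2))*(-14*(-⅙)) = ((5/(-7))*(-2))*(7/3) = (-⅐*5*(-2))*(7/3) = -5/7*(-2)*(7/3) = (10/7)*(7/3) = 10/3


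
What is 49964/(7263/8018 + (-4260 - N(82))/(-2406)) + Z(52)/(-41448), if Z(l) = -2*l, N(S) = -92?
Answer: 2496907930708249/131840394081 ≈ 18939.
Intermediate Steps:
49964/(7263/8018 + (-4260 - N(82))/(-2406)) + Z(52)/(-41448) = 49964/(7263/8018 + (-4260 - 1*(-92))/(-2406)) - 2*52/(-41448) = 49964/(7263*(1/8018) + (-4260 + 92)*(-1/2406)) - 104*(-1/41448) = 49964/(7263/8018 - 4168*(-1/2406)) + 13/5181 = 49964/(7263/8018 + 2084/1203) + 13/5181 = 49964/(25446901/9645654) + 13/5181 = 49964*(9645654/25446901) + 13/5181 = 481935456456/25446901 + 13/5181 = 2496907930708249/131840394081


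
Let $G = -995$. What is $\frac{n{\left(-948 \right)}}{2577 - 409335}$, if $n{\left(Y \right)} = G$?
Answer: $\frac{995}{406758} \approx 0.0024462$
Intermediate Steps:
$n{\left(Y \right)} = -995$
$\frac{n{\left(-948 \right)}}{2577 - 409335} = - \frac{995}{2577 - 409335} = - \frac{995}{-406758} = \left(-995\right) \left(- \frac{1}{406758}\right) = \frac{995}{406758}$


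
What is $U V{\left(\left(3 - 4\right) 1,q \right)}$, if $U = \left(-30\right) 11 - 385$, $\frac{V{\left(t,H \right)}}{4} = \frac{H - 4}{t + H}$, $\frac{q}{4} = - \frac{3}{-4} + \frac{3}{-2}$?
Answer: $-5005$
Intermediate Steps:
$q = -3$ ($q = 4 \left(- \frac{3}{-4} + \frac{3}{-2}\right) = 4 \left(\left(-3\right) \left(- \frac{1}{4}\right) + 3 \left(- \frac{1}{2}\right)\right) = 4 \left(\frac{3}{4} - \frac{3}{2}\right) = 4 \left(- \frac{3}{4}\right) = -3$)
$V{\left(t,H \right)} = \frac{4 \left(-4 + H\right)}{H + t}$ ($V{\left(t,H \right)} = 4 \frac{H - 4}{t + H} = 4 \frac{-4 + H}{H + t} = \frac{4 \left(-4 + H\right)}{H + t}$)
$U = -715$ ($U = -330 - 385 = -715$)
$U V{\left(\left(3 - 4\right) 1,q \right)} = - 715 \frac{4 \left(-4 - 3\right)}{-3 + \left(3 - 4\right) 1} = - 715 \cdot 4 \frac{1}{-3 - 1} \left(-7\right) = - 715 \cdot 4 \frac{1}{-4} \left(-7\right) = - 715 \cdot 4 \left(- \frac{1}{4}\right) \left(-7\right) = \left(-715\right) 7 = -5005$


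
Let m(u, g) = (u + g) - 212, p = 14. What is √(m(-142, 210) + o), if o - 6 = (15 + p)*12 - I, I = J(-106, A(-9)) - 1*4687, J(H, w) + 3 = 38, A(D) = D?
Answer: √4862 ≈ 69.728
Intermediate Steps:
J(H, w) = 35 (J(H, w) = -3 + 38 = 35)
m(u, g) = -212 + g + u (m(u, g) = (g + u) - 212 = -212 + g + u)
I = -4652 (I = 35 - 1*4687 = 35 - 4687 = -4652)
o = 5006 (o = 6 + ((15 + 14)*12 - 1*(-4652)) = 6 + (29*12 + 4652) = 6 + (348 + 4652) = 6 + 5000 = 5006)
√(m(-142, 210) + o) = √((-212 + 210 - 142) + 5006) = √(-144 + 5006) = √4862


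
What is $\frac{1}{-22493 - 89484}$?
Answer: $- \frac{1}{111977} \approx -8.9304 \cdot 10^{-6}$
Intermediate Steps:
$\frac{1}{-22493 - 89484} = \frac{1}{-111977} = - \frac{1}{111977}$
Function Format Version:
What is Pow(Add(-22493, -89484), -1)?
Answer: Rational(-1, 111977) ≈ -8.9304e-6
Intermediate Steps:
Pow(Add(-22493, -89484), -1) = Pow(-111977, -1) = Rational(-1, 111977)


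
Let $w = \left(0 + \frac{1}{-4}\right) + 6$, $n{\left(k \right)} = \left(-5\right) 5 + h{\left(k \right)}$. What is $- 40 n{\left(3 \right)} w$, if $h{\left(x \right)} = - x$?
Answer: $6440$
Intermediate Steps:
$n{\left(k \right)} = -25 - k$ ($n{\left(k \right)} = \left(-5\right) 5 - k = -25 - k$)
$w = \frac{23}{4}$ ($w = \left(0 - \frac{1}{4}\right) + 6 = - \frac{1}{4} + 6 = \frac{23}{4} \approx 5.75$)
$- 40 n{\left(3 \right)} w = - 40 \left(-25 - 3\right) \frac{23}{4} = \left(-40\right) \left(-28\right) \frac{23}{4} = 1120 \cdot \frac{23}{4} = 6440$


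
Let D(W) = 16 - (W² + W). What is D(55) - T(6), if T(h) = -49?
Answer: -3015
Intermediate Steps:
D(W) = 16 - W - W² (D(W) = 16 - (W + W²) = 16 + (-W - W²) = 16 - W - W²)
D(55) - T(6) = (16 - 1*55 - 1*55²) - 1*(-49) = (16 - 55 - 1*3025) + 49 = (16 - 55 - 3025) + 49 = -3064 + 49 = -3015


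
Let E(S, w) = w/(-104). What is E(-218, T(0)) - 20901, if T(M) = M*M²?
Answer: -20901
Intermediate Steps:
T(M) = M³
E(S, w) = -w/104 (E(S, w) = w*(-1/104) = -w/104)
E(-218, T(0)) - 20901 = -1/104*0³ - 20901 = -1/104*0 - 20901 = 0 - 20901 = -20901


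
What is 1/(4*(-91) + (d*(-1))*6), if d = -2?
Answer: -1/352 ≈ -0.0028409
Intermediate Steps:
1/(4*(-91) + (d*(-1))*6) = 1/(4*(-91) - 2*(-1)*6) = 1/(-364 + 2*6) = 1/(-364 + 12) = 1/(-352) = -1/352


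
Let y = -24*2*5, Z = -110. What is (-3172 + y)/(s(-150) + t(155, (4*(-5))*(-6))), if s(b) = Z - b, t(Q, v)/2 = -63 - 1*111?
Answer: 853/77 ≈ 11.078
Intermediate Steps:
y = -240 (y = -48*5 = -240)
t(Q, v) = -348 (t(Q, v) = 2*(-63 - 1*111) = 2*(-63 - 111) = 2*(-174) = -348)
s(b) = -110 - b
(-3172 + y)/(s(-150) + t(155, (4*(-5))*(-6))) = (-3172 - 240)/((-110 - 1*(-150)) - 348) = -3412/((-110 + 150) - 348) = -3412/(40 - 348) = -3412/(-308) = -3412*(-1/308) = 853/77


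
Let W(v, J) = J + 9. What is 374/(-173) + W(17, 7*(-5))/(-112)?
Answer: -18695/9688 ≈ -1.9297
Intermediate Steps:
W(v, J) = 9 + J
374/(-173) + W(17, 7*(-5))/(-112) = 374/(-173) + (9 + 7*(-5))/(-112) = 374*(-1/173) + (9 - 35)*(-1/112) = -374/173 - 26*(-1/112) = -374/173 + 13/56 = -18695/9688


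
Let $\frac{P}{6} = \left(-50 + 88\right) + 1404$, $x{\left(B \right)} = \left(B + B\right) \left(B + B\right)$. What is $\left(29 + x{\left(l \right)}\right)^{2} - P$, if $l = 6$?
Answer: $21277$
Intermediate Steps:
$x{\left(B \right)} = 4 B^{2}$ ($x{\left(B \right)} = 2 B 2 B = 4 B^{2}$)
$P = 8652$ ($P = 6 \left(\left(-50 + 88\right) + 1404\right) = 6 \left(38 + 1404\right) = 6 \cdot 1442 = 8652$)
$\left(29 + x{\left(l \right)}\right)^{2} - P = \left(29 + 4 \cdot 6^{2}\right)^{2} - 8652 = \left(29 + 4 \cdot 36\right)^{2} - 8652 = \left(29 + 144\right)^{2} - 8652 = 173^{2} - 8652 = 29929 - 8652 = 21277$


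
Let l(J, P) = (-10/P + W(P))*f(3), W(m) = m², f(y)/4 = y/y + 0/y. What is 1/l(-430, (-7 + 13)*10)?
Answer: 3/43198 ≈ 6.9448e-5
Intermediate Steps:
f(y) = 4 (f(y) = 4*(y/y + 0/y) = 4*(1 + 0) = 4*1 = 4)
l(J, P) = -40/P + 4*P² (l(J, P) = (-10/P + P²)*4 = (P² - 10/P)*4 = -40/P + 4*P²)
1/l(-430, (-7 + 13)*10) = 1/(4*(-10 + ((-7 + 13)*10)³)/(((-7 + 13)*10))) = 1/(4*(-10 + (6*10)³)/((6*10))) = 1/(4*(-10 + 60³)/60) = 1/(4*(1/60)*(-10 + 216000)) = 1/(4*(1/60)*215990) = 1/(43198/3) = 3/43198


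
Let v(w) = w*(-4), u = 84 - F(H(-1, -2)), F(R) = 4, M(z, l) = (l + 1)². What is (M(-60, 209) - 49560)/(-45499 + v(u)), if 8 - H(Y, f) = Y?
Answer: 1820/15273 ≈ 0.11916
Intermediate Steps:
M(z, l) = (1 + l)²
H(Y, f) = 8 - Y
u = 80 (u = 84 - 1*4 = 84 - 4 = 80)
v(w) = -4*w
(M(-60, 209) - 49560)/(-45499 + v(u)) = ((1 + 209)² - 49560)/(-45499 - 4*80) = (210² - 49560)/(-45499 - 320) = (44100 - 49560)/(-45819) = -5460*(-1/45819) = 1820/15273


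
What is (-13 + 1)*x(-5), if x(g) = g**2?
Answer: -300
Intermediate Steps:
(-13 + 1)*x(-5) = (-13 + 1)*(-5)**2 = -12*25 = -300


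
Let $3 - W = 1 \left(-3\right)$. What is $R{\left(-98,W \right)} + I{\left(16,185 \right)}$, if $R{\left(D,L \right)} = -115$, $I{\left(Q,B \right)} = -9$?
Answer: $-124$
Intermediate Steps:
$W = 6$ ($W = 3 - 1 \left(-3\right) = 3 - -3 = 3 + 3 = 6$)
$R{\left(-98,W \right)} + I{\left(16,185 \right)} = -115 - 9 = -124$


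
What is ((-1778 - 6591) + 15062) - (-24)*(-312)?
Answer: -795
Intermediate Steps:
((-1778 - 6591) + 15062) - (-24)*(-312) = (-8369 + 15062) - 1*7488 = 6693 - 7488 = -795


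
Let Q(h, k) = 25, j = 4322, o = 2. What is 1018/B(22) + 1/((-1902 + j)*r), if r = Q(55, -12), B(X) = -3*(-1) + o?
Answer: 12317801/60500 ≈ 203.60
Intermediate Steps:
B(X) = 5 (B(X) = -3*(-1) + 2 = 3 + 2 = 5)
r = 25
1018/B(22) + 1/((-1902 + j)*r) = 1018/5 + 1/((-1902 + 4322)*25) = 1018*(1/5) + (1/25)/2420 = 1018/5 + (1/2420)*(1/25) = 1018/5 + 1/60500 = 12317801/60500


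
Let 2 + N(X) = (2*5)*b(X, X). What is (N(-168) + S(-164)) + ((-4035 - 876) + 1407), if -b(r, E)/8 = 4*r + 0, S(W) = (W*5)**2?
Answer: 722654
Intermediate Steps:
S(W) = 25*W**2 (S(W) = (5*W)**2 = 25*W**2)
b(r, E) = -32*r (b(r, E) = -8*(4*r + 0) = -32*r)
N(X) = -2 - 320*X (N(X) = -2 + (2*5)*(-32*X) = -2 + 10*(-32*X) = -2 - 320*X)
(N(-168) + S(-164)) + ((-4035 - 876) + 1407) = ((-2 - 320*(-168)) + 25*(-164)**2) + ((-4035 - 876) + 1407) = ((-2 + 53760) + 25*26896) + (-4911 + 1407) = (53758 + 672400) - 3504 = 726158 - 3504 = 722654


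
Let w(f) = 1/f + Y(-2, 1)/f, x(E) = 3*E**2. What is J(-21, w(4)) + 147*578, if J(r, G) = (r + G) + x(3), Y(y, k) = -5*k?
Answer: 84971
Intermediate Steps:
w(f) = -4/f (w(f) = 1/f + (-5*1)/f = 1/f - 5/f = -4/f)
J(r, G) = 27 + G + r (J(r, G) = (r + G) + 3*3**2 = (G + r) + 3*9 = (G + r) + 27 = 27 + G + r)
J(-21, w(4)) + 147*578 = (27 - 4/4 - 21) + 147*578 = (27 - 4*1/4 - 21) + 84966 = (27 - 1 - 21) + 84966 = 5 + 84966 = 84971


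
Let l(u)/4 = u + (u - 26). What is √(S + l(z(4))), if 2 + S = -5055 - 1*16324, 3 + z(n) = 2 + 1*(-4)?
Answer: 5*I*√861 ≈ 146.71*I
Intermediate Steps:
z(n) = -5 (z(n) = -3 + (2 + 1*(-4)) = -3 + (2 - 4) = -3 - 2 = -5)
l(u) = -104 + 8*u (l(u) = 4*(u + (u - 26)) = 4*(u + (-26 + u)) = 4*(-26 + 2*u) = -104 + 8*u)
S = -21381 (S = -2 + (-5055 - 1*16324) = -2 + (-5055 - 16324) = -2 - 21379 = -21381)
√(S + l(z(4))) = √(-21381 + (-104 + 8*(-5))) = √(-21381 + (-104 - 40)) = √(-21381 - 144) = √(-21525) = 5*I*√861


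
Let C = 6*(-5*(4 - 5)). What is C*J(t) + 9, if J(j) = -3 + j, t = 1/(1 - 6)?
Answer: -87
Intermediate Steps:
t = -⅕ (t = 1/(-5) = -⅕ ≈ -0.20000)
C = 30 (C = 6*(-5*(-1)) = 6*5 = 30)
C*J(t) + 9 = 30*(-3 - ⅕) + 9 = 30*(-16/5) + 9 = -96 + 9 = -87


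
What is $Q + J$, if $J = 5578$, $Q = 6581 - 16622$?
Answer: $-4463$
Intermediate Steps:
$Q = -10041$
$Q + J = -10041 + 5578 = -4463$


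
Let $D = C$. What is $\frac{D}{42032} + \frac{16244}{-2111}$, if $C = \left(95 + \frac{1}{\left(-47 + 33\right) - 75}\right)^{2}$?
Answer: $- \frac{1314332598073}{175706695348} \approx -7.4803$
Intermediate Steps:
$C = \frac{71470116}{7921}$ ($C = \left(95 + \frac{1}{-14 - 75}\right)^{2} = \left(95 + \frac{1}{-89}\right)^{2} = \left(95 - \frac{1}{89}\right)^{2} = \left(\frac{8454}{89}\right)^{2} = \frac{71470116}{7921} \approx 9022.9$)
$D = \frac{71470116}{7921} \approx 9022.9$
$\frac{D}{42032} + \frac{16244}{-2111} = \frac{71470116}{7921 \cdot 42032} + \frac{16244}{-2111} = \frac{71470116}{7921} \cdot \frac{1}{42032} + 16244 \left(- \frac{1}{2111}\right) = \frac{17867529}{83233868} - \frac{16244}{2111} = - \frac{1314332598073}{175706695348}$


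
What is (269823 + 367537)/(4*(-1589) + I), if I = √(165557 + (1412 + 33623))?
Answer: -9042545/89728 - 119505*√1393/628096 ≈ -107.88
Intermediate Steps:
I = 12*√1393 (I = √(165557 + 35035) = √200592 = 12*√1393 ≈ 447.88)
(269823 + 367537)/(4*(-1589) + I) = (269823 + 367537)/(4*(-1589) + 12*√1393) = 637360/(-6356 + 12*√1393)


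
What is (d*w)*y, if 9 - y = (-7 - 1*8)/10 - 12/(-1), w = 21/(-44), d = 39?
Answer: 2457/88 ≈ 27.920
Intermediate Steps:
w = -21/44 (w = 21*(-1/44) = -21/44 ≈ -0.47727)
y = -3/2 (y = 9 - ((-7 - 1*8)/10 - 12/(-1)) = 9 - ((-7 - 8)*(⅒) - 12*(-1)) = 9 - (-15*⅒ + 12) = 9 - (-3/2 + 12) = 9 - 1*21/2 = 9 - 21/2 = -3/2 ≈ -1.5000)
(d*w)*y = (39*(-21/44))*(-3/2) = -819/44*(-3/2) = 2457/88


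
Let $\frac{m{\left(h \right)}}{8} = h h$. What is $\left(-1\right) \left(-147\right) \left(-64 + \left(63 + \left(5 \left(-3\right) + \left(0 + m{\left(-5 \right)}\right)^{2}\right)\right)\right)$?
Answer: $5877648$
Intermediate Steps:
$m{\left(h \right)} = 8 h^{2}$ ($m{\left(h \right)} = 8 h h = 8 h^{2}$)
$\left(-1\right) \left(-147\right) \left(-64 + \left(63 + \left(5 \left(-3\right) + \left(0 + m{\left(-5 \right)}\right)^{2}\right)\right)\right) = \left(-1\right) \left(-147\right) \left(-64 + \left(63 + \left(5 \left(-3\right) + \left(0 + 8 \left(-5\right)^{2}\right)^{2}\right)\right)\right) = 147 \left(-64 - \left(-48 - \left(0 + 8 \cdot 25\right)^{2}\right)\right) = 147 \left(-64 - \left(-48 - \left(0 + 200\right)^{2}\right)\right) = 147 \left(-64 + \left(63 - \left(15 - 200^{2}\right)\right)\right) = 147 \left(-64 + \left(63 + \left(-15 + 40000\right)\right)\right) = 147 \left(-64 + \left(63 + 39985\right)\right) = 147 \left(-64 + 40048\right) = 147 \cdot 39984 = 5877648$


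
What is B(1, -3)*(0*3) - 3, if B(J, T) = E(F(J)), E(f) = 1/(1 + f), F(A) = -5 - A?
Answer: -3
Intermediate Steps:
B(J, T) = 1/(-4 - J) (B(J, T) = 1/(1 + (-5 - J)) = 1/(-4 - J))
B(1, -3)*(0*3) - 3 = (-1/(4 + 1))*(0*3) - 3 = -1/5*0 - 3 = 0 - 3 = -3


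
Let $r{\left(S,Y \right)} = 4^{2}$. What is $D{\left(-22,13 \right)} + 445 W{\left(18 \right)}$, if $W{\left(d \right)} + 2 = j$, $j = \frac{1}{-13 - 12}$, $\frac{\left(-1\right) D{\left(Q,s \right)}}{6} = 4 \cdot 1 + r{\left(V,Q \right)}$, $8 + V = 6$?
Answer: $- \frac{5139}{5} \approx -1027.8$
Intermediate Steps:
$V = -2$ ($V = -8 + 6 = -2$)
$r{\left(S,Y \right)} = 16$
$D{\left(Q,s \right)} = -120$ ($D{\left(Q,s \right)} = - 6 \left(4 \cdot 1 + 16\right) = - 6 \left(4 + 16\right) = \left(-6\right) 20 = -120$)
$j = - \frac{1}{25}$ ($j = \frac{1}{-25} = - \frac{1}{25} \approx -0.04$)
$W{\left(d \right)} = - \frac{51}{25}$ ($W{\left(d \right)} = -2 - \frac{1}{25} = - \frac{51}{25}$)
$D{\left(-22,13 \right)} + 445 W{\left(18 \right)} = -120 + 445 \left(- \frac{51}{25}\right) = -120 - \frac{4539}{5} = - \frac{5139}{5}$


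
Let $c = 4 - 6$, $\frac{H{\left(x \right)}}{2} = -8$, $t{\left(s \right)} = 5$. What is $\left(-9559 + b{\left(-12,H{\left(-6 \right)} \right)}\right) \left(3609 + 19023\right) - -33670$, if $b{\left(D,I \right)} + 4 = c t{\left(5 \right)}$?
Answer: $-216622466$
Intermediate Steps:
$H{\left(x \right)} = -16$ ($H{\left(x \right)} = 2 \left(-8\right) = -16$)
$c = -2$
$b{\left(D,I \right)} = -14$ ($b{\left(D,I \right)} = -4 - 10 = -14$)
$\left(-9559 + b{\left(-12,H{\left(-6 \right)} \right)}\right) \left(3609 + 19023\right) - -33670 = \left(-9559 - 14\right) \left(3609 + 19023\right) - -33670 = \left(-9573\right) 22632 + 33670 = -216656136 + 33670 = -216622466$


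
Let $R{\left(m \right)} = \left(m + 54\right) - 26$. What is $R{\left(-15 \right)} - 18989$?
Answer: $-18976$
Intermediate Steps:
$R{\left(m \right)} = 28 + m$ ($R{\left(m \right)} = \left(54 + m\right) - 26 = 28 + m$)
$R{\left(-15 \right)} - 18989 = \left(28 - 15\right) - 18989 = 13 - 18989 = -18976$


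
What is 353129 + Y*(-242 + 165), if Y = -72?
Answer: 358673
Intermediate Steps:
353129 + Y*(-242 + 165) = 353129 - 72*(-242 + 165) = 353129 - 72*(-77) = 353129 + 5544 = 358673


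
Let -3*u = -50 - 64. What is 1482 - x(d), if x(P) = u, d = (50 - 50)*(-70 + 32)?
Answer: 1444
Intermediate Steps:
d = 0 (d = 0*(-38) = 0)
u = 38 (u = -(-50 - 64)/3 = -⅓*(-114) = 38)
x(P) = 38
1482 - x(d) = 1482 - 1*38 = 1482 - 38 = 1444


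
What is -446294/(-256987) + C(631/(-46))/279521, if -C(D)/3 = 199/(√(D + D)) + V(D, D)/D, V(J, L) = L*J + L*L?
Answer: 2869703015393/1652165054221 + 597*I*√14513/176377751 ≈ 1.7369 + 0.00040776*I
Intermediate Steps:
V(J, L) = L² + J*L (V(J, L) = J*L + L² = L² + J*L)
C(D) = -6*D - 597*√2/(2*√D) (C(D) = -3*(199/(√(D + D)) + (D*(D + D))/D) = -3*(199/(√(2*D)) + (D*(2*D))/D) = -3*(199/((√2*√D)) + (2*D²)/D) = -3*(199*(√2/(2*√D)) + 2*D) = -3*(199*√2/(2*√D) + 2*D) = -3*(2*D + 199*√2/(2*√D)) = -6*D - 597*√2/(2*√D))
-446294/(-256987) + C(631/(-46))/279521 = -446294/(-256987) + (-3786/(-46) - 597*√2/(2*√(631/(-46))))/279521 = -446294*(-1/256987) + (-3786*(-1)/46 - 597*√2/(2*√(631*(-1/46))))*(1/279521) = 446294/256987 + (-6*(-631/46) - 597*√2/(2*√(-631/46)))*(1/279521) = 446294/256987 + (1893/23 - 597*√2*(-I*√29026/631)/2)*(1/279521) = 446294/256987 + (1893/23 + 597*I*√14513/631)*(1/279521) = 446294/256987 + (1893/6428983 + 597*I*√14513/176377751) = 2869703015393/1652165054221 + 597*I*√14513/176377751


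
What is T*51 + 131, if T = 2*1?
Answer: 233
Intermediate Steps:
T = 2
T*51 + 131 = 2*51 + 131 = 102 + 131 = 233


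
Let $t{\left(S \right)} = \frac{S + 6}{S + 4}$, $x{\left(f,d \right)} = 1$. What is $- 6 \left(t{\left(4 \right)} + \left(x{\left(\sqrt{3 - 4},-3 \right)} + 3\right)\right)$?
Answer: $- \frac{63}{2} \approx -31.5$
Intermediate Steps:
$t{\left(S \right)} = \frac{6 + S}{4 + S}$
$- 6 \left(t{\left(4 \right)} + \left(x{\left(\sqrt{3 - 4},-3 \right)} + 3\right)\right) = - 6 \left(\frac{6 + 4}{4 + 4} + \left(1 + 3\right)\right) = - 6 \left(\frac{1}{8} \cdot 10 + 4\right) = - 6 \left(\frac{5}{4} + 4\right) = \left(-6\right) \frac{21}{4} = - \frac{63}{2}$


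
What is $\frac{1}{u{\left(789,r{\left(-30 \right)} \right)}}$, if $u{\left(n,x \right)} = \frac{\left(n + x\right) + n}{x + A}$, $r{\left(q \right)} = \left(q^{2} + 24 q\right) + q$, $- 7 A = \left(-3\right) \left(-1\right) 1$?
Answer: $\frac{349}{4032} \approx 0.086558$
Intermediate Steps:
$A = - \frac{3}{7}$ ($A = - \frac{\left(-3\right) \left(-1\right) 1}{7} = - \frac{3 \cdot 1}{7} = \left(- \frac{1}{7}\right) 3 = - \frac{3}{7} \approx -0.42857$)
$r{\left(q \right)} = q^{2} + 25 q$
$u{\left(n,x \right)} = \frac{x + 2 n}{- \frac{3}{7} + x}$ ($u{\left(n,x \right)} = \frac{\left(n + x\right) + n}{x - \frac{3}{7}} = \frac{x + 2 n}{- \frac{3}{7} + x}$)
$\frac{1}{u{\left(789,r{\left(-30 \right)} \right)}} = \frac{1}{7 \frac{1}{-3 + 7 \left(- 30 \left(25 - 30\right)\right)} \left(- 30 \left(25 - 30\right) + 2 \cdot 789\right)} = \frac{1}{7 \frac{1}{-3 + 7 \left(\left(-30\right) \left(-5\right)\right)} \left(\left(-30\right) \left(-5\right) + 1578\right)} = \frac{1}{7 \frac{1}{-3 + 7 \cdot 150} \left(150 + 1578\right)} = \frac{1}{7 \frac{1}{-3 + 1050} \cdot 1728} = \frac{1}{7 \cdot \frac{1}{1047} \cdot 1728} = \frac{1}{\frac{4032}{349}} = \frac{349}{4032}$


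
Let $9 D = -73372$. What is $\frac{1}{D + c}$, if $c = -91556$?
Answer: $- \frac{9}{897376} \approx -1.0029 \cdot 10^{-5}$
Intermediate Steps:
$D = - \frac{73372}{9}$ ($D = \frac{1}{9} \left(-73372\right) = - \frac{73372}{9} \approx -8152.4$)
$\frac{1}{D + c} = \frac{1}{- \frac{73372}{9} - 91556} = \frac{1}{- \frac{897376}{9}} = - \frac{9}{897376}$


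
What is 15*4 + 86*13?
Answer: 1178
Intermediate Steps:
15*4 + 86*13 = 60 + 1118 = 1178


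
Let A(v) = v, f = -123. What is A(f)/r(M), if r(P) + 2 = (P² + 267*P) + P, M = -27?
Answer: 123/6509 ≈ 0.018897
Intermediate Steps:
r(P) = -2 + P² + 268*P (r(P) = -2 + ((P² + 267*P) + P) = -2 + (P² + 268*P) = -2 + P² + 268*P)
A(f)/r(M) = -123/(-2 + (-27)² + 268*(-27)) = -123/(-2 + 729 - 7236) = -123/(-6509) = -123*(-1/6509) = 123/6509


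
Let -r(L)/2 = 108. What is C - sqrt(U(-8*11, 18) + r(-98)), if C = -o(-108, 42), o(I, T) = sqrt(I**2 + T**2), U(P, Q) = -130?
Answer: -6*sqrt(373) - I*sqrt(346) ≈ -115.88 - 18.601*I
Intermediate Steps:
r(L) = -216 (r(L) = -2*108 = -216)
C = -6*sqrt(373) (C = -sqrt((-108)**2 + 42**2) = -sqrt(11664 + 1764) = -sqrt(13428) = -6*sqrt(373) ≈ -115.88)
C - sqrt(U(-8*11, 18) + r(-98)) = -6*sqrt(373) - sqrt(-130 - 216) = -6*sqrt(373) - sqrt(-346) = -6*sqrt(373) - I*sqrt(346)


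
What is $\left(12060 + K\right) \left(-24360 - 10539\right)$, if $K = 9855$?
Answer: $-764811585$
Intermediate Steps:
$\left(12060 + K\right) \left(-24360 - 10539\right) = \left(12060 + 9855\right) \left(-24360 - 10539\right) = 21915 \left(-34899\right) = -764811585$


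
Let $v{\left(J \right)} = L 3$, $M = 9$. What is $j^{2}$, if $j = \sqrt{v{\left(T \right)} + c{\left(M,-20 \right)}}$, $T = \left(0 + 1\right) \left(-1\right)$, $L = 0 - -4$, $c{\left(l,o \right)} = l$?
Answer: $21$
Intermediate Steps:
$L = 4$ ($L = 0 + 4 = 4$)
$T = -1$ ($T = 1 \left(-1\right) = -1$)
$v{\left(J \right)} = 12$ ($v{\left(J \right)} = 4 \cdot 3 = 12$)
$j = \sqrt{21}$ ($j = \sqrt{12 + 9} = \sqrt{21} \approx 4.5826$)
$j^{2} = \left(\sqrt{21}\right)^{2} = 21$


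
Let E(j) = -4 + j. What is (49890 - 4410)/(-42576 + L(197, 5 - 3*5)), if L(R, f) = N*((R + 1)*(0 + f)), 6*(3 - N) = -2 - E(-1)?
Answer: -7580/7921 ≈ -0.95695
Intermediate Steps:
N = 5/2 (N = 3 - (-2 - (-4 - 1))/6 = 3 - (-2 - 1*(-5))/6 = 3 - (-2 + 5)/6 = 3 - 1/6*3 = 3 - 1/2 = 5/2 ≈ 2.5000)
L(R, f) = 5*f*(1 + R)/2 (L(R, f) = 5*((R + 1)*(0 + f))/2 = 5*((1 + R)*f)/2 = 5*(f*(1 + R))/2 = 5*f*(1 + R)/2)
(49890 - 4410)/(-42576 + L(197, 5 - 3*5)) = (49890 - 4410)/(-42576 + 5*(5 - 3*5)*(1 + 197)/2) = 45480/(-42576 + (5/2)*(5 - 15)*198) = 45480/(-42576 + (5/2)*(-10)*198) = 45480/(-42576 - 4950) = 45480/(-47526) = 45480*(-1/47526) = -7580/7921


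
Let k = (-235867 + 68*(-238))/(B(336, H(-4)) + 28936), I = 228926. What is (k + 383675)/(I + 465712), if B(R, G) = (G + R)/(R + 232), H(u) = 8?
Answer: 2085296318/3775484329 ≈ 0.55233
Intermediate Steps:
B(R, G) = (G + R)/(232 + R)
k = -5965207/684833 (k = (-235867 + 68*(-238))/((8 + 336)/(232 + 336) + 28936) = (-235867 - 16184)/(344/568 + 28936) = -252051/((1/568)*344 + 28936) = -252051/(43/71 + 28936) = -252051/2054499/71 = -252051*71/2054499 = -5965207/684833 ≈ -8.7104)
(k + 383675)/(I + 465712) = (-5965207/684833 + 383675)/(228926 + 465712) = (262747336068/684833)/694638 = (262747336068/684833)*(1/694638) = 2085296318/3775484329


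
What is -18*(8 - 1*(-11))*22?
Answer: -7524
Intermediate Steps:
-18*(8 - 1*(-11))*22 = -18*(8 + 11)*22 = -18*19*22 = -342*22 = -7524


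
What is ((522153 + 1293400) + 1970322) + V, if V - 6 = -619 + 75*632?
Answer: 3832662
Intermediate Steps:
V = 46787 (V = 6 + (-619 + 75*632) = 6 + (-619 + 47400) = 6 + 46781 = 46787)
((522153 + 1293400) + 1970322) + V = ((522153 + 1293400) + 1970322) + 46787 = (1815553 + 1970322) + 46787 = 3785875 + 46787 = 3832662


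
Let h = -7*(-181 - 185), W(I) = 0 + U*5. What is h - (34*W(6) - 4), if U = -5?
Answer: 3416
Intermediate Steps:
W(I) = -25 (W(I) = 0 - 5*5 = 0 - 25 = -25)
h = 2562 (h = -7*(-366) = 2562)
h - (34*W(6) - 4) = 2562 - (34*(-25) - 4) = 2562 - (-850 - 4) = 2562 - 1*(-854) = 2562 + 854 = 3416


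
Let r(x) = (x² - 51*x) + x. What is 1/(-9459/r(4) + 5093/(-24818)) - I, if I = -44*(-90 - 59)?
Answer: -766447712044/116908175 ≈ -6556.0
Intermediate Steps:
r(x) = x² - 50*x
I = 6556 (I = -44*(-149) = 6556)
1/(-9459/r(4) + 5093/(-24818)) - I = 1/(-9459*1/(4*(-50 + 4)) + 5093/(-24818)) - 1*6556 = 1/(-9459/(4*(-46)) + 5093*(-1/24818)) - 6556 = 1/(-9459/(-184) - 5093/24818) - 6556 = 1/(-9459*(-1/184) - 5093/24818) - 6556 = 1/(9459/184 - 5093/24818) - 6556 = 1/(116908175/2283256) - 6556 = 2283256/116908175 - 6556 = -766447712044/116908175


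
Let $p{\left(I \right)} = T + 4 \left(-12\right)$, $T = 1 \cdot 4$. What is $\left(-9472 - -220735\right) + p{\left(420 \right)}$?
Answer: $211219$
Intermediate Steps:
$T = 4$
$p{\left(I \right)} = -44$ ($p{\left(I \right)} = 4 + 4 \left(-12\right) = 4 - 48 = -44$)
$\left(-9472 - -220735\right) + p{\left(420 \right)} = \left(-9472 - -220735\right) - 44 = \left(-9472 + 220735\right) - 44 = 211263 - 44 = 211219$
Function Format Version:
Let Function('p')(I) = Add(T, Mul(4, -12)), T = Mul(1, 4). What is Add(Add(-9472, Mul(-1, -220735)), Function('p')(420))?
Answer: 211219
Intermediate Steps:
T = 4
Function('p')(I) = -44 (Function('p')(I) = Add(4, Mul(4, -12)) = Add(4, -48) = -44)
Add(Add(-9472, Mul(-1, -220735)), Function('p')(420)) = Add(Add(-9472, Mul(-1, -220735)), -44) = Add(Add(-9472, 220735), -44) = Add(211263, -44) = 211219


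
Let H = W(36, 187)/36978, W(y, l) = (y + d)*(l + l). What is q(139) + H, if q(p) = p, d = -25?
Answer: 2572028/18489 ≈ 139.11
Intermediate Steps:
W(y, l) = 2*l*(-25 + y) (W(y, l) = (y - 25)*(l + l) = (-25 + y)*(2*l) = 2*l*(-25 + y))
H = 2057/18489 (H = (2*187*(-25 + 36))/36978 = (2*187*11)*(1/36978) = 4114*(1/36978) = 2057/18489 ≈ 0.11126)
q(139) + H = 139 + 2057/18489 = 2572028/18489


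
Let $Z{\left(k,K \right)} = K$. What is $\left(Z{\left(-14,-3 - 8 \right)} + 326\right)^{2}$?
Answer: $99225$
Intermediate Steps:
$\left(Z{\left(-14,-3 - 8 \right)} + 326\right)^{2} = \left(\left(-3 - 8\right) + 326\right)^{2} = \left(-11 + 326\right)^{2} = 315^{2} = 99225$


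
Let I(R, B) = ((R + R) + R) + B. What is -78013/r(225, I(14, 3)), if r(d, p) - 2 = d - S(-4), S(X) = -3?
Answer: -78013/230 ≈ -339.19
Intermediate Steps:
I(R, B) = B + 3*R (I(R, B) = (2*R + R) + B = 3*R + B = B + 3*R)
r(d, p) = 5 + d (r(d, p) = 2 + (d - 1*(-3)) = 2 + (d + 3) = 2 + (3 + d) = 5 + d)
-78013/r(225, I(14, 3)) = -78013/(5 + 225) = -78013/230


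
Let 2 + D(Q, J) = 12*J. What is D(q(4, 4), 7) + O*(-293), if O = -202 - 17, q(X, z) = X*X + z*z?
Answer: 64249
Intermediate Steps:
q(X, z) = X**2 + z**2
D(Q, J) = -2 + 12*J
O = -219
D(q(4, 4), 7) + O*(-293) = (-2 + 12*7) - 219*(-293) = (-2 + 84) + 64167 = 82 + 64167 = 64249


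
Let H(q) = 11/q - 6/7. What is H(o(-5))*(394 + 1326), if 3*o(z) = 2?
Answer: 188340/7 ≈ 26906.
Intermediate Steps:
o(z) = ⅔ (o(z) = (⅓)*2 = ⅔)
H(q) = -6/7 + 11/q (H(q) = 11/q - 6*⅐ = 11/q - 6/7 = -6/7 + 11/q)
H(o(-5))*(394 + 1326) = (-6/7 + 11/(⅔))*(394 + 1326) = (-6/7 + 11*(3/2))*1720 = (-6/7 + 33/2)*1720 = (219/14)*1720 = 188340/7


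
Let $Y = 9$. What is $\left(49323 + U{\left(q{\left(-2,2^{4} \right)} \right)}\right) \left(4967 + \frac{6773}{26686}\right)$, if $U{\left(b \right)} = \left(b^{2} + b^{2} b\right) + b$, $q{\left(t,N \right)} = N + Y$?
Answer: $\frac{4347708671865}{13343} \approx 3.2584 \cdot 10^{8}$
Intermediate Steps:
$q{\left(t,N \right)} = 9 + N$ ($q{\left(t,N \right)} = N + 9 = 9 + N$)
$U{\left(b \right)} = b + b^{2} + b^{3}$ ($U{\left(b \right)} = \left(b^{2} + b^{3}\right) + b = b + b^{2} + b^{3}$)
$\left(49323 + U{\left(q{\left(-2,2^{4} \right)} \right)}\right) \left(4967 + \frac{6773}{26686}\right) = \left(49323 + \left(9 + 2^{4}\right) \left(1 + \left(9 + 2^{4}\right) + \left(9 + 2^{4}\right)^{2}\right)\right) \left(4967 + \frac{6773}{26686}\right) = \left(49323 + \left(9 + 16\right) \left(1 + \left(9 + 16\right) + \left(9 + 16\right)^{2}\right)\right) \left(4967 + 6773 \cdot \frac{1}{26686}\right) = \left(49323 + 25 \left(1 + 25 + 25^{2}\right)\right) \left(4967 + \frac{6773}{26686}\right) = \left(49323 + 25 \left(1 + 25 + 625\right)\right) \frac{132556135}{26686} = \left(49323 + 25 \cdot 651\right) \frac{132556135}{26686} = \left(49323 + 16275\right) \frac{132556135}{26686} = 65598 \cdot \frac{132556135}{26686} = \frac{4347708671865}{13343}$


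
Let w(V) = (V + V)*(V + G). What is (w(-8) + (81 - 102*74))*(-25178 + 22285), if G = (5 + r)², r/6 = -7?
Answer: 84599999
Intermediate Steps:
r = -42 (r = 6*(-7) = -42)
G = 1369 (G = (5 - 42)² = (-37)² = 1369)
w(V) = 2*V*(1369 + V) (w(V) = (V + V)*(V + 1369) = (2*V)*(1369 + V) = 2*V*(1369 + V))
(w(-8) + (81 - 102*74))*(-25178 + 22285) = (2*(-8)*(1369 - 8) + (81 - 102*74))*(-25178 + 22285) = (2*(-8)*1361 + (81 - 7548))*(-2893) = (-21776 - 7467)*(-2893) = -29243*(-2893) = 84599999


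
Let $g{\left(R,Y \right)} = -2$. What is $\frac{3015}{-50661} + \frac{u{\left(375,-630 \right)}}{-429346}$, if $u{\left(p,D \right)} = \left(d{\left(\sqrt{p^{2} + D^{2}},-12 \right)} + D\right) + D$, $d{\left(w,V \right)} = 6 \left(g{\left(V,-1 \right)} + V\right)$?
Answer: $- \frac{68132767}{1208394317} \approx -0.056383$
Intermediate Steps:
$d{\left(w,V \right)} = -12 + 6 V$ ($d{\left(w,V \right)} = 6 \left(-2 + V\right) = -12 + 6 V$)
$u{\left(p,D \right)} = -84 + 2 D$ ($u{\left(p,D \right)} = \left(\left(-12 + 6 \left(-12\right)\right) + D\right) + D = \left(\left(-12 - 72\right) + D\right) + D = \left(-84 + D\right) + D = -84 + 2 D$)
$\frac{3015}{-50661} + \frac{u{\left(375,-630 \right)}}{-429346} = \frac{3015}{-50661} + \frac{-84 + 2 \left(-630\right)}{-429346} = 3015 \left(- \frac{1}{50661}\right) + \left(-84 - 1260\right) \left(- \frac{1}{429346}\right) = - \frac{335}{5629} - - \frac{672}{214673} = - \frac{335}{5629} + \frac{672}{214673} = - \frac{68132767}{1208394317}$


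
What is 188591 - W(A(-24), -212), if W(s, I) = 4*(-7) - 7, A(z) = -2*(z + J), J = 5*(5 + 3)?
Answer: 188626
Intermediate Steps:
J = 40 (J = 5*8 = 40)
A(z) = -80 - 2*z (A(z) = -2*(z + 40) = -2*(40 + z) = -80 - 2*z)
W(s, I) = -35 (W(s, I) = -28 - 7 = -35)
188591 - W(A(-24), -212) = 188591 - 1*(-35) = 188591 + 35 = 188626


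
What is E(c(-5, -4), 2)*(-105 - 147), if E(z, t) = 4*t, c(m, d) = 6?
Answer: -2016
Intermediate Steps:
E(c(-5, -4), 2)*(-105 - 147) = (4*2)*(-105 - 147) = 8*(-252) = -2016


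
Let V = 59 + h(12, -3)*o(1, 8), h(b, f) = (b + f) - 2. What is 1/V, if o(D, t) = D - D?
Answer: 1/59 ≈ 0.016949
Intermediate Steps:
o(D, t) = 0
h(b, f) = -2 + b + f
V = 59 (V = 59 + (-2 + 12 - 3)*0 = 59 + 7*0 = 59 + 0 = 59)
1/V = 1/59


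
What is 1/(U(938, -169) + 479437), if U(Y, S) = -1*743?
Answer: 1/478694 ≈ 2.0890e-6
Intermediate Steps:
U(Y, S) = -743
1/(U(938, -169) + 479437) = 1/(-743 + 479437) = 1/478694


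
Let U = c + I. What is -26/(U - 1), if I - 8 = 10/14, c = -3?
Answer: -182/33 ≈ -5.5152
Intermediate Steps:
I = 61/7 (I = 8 + 10/14 = 8 + 10*(1/14) = 8 + 5/7 = 61/7 ≈ 8.7143)
U = 40/7 (U = -3 + 61/7 = 40/7 ≈ 5.7143)
-26/(U - 1) = -26/(40/7 - 1) = -26/(33/7) = (7/33)*(-26) = -182/33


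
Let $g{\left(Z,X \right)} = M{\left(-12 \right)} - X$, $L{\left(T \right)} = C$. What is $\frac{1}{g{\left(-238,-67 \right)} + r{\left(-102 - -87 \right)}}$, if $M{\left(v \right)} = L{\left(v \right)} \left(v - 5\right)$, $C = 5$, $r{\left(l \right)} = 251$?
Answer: $\frac{1}{233} \approx 0.0042918$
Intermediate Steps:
$L{\left(T \right)} = 5$
$M{\left(v \right)} = -25 + 5 v$ ($M{\left(v \right)} = 5 \left(v - 5\right) = 5 \left(-5 + v\right) = -25 + 5 v$)
$g{\left(Z,X \right)} = -85 - X$ ($g{\left(Z,X \right)} = \left(-25 + 5 \left(-12\right)\right) - X = \left(-25 - 60\right) - X = -85 - X$)
$\frac{1}{g{\left(-238,-67 \right)} + r{\left(-102 - -87 \right)}} = \frac{1}{\left(-85 - -67\right) + 251} = \frac{1}{\left(-85 + 67\right) + 251} = \frac{1}{-18 + 251} = \frac{1}{233}$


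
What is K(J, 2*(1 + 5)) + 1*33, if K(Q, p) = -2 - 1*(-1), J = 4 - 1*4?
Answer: 32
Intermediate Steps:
J = 0 (J = 4 - 4 = 0)
K(Q, p) = -1 (K(Q, p) = -2 + 1 = -1)
K(J, 2*(1 + 5)) + 1*33 = -1 + 1*33 = -1 + 33 = 32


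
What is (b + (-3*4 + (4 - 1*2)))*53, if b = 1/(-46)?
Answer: -24433/46 ≈ -531.15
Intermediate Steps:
b = -1/46 ≈ -0.021739
(b + (-3*4 + (4 - 1*2)))*53 = (-1/46 + (-3*4 + (4 - 1*2)))*53 = (-1/46 + (-12 + (4 - 2)))*53 = (-1/46 + (-12 + 2))*53 = (-1/46 - 10)*53 = -461/46*53 = -24433/46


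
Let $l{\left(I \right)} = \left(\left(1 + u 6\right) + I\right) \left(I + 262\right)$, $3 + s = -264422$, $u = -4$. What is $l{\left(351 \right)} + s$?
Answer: $-63361$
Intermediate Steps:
$s = -264425$ ($s = -3 - 264422 = -264425$)
$l{\left(I \right)} = \left(-23 + I\right) \left(262 + I\right)$ ($l{\left(I \right)} = \left(\left(1 - 24\right) + I\right) \left(I + 262\right) = \left(\left(1 - 24\right) + I\right) \left(262 + I\right) = \left(-23 + I\right) \left(262 + I\right)$)
$l{\left(351 \right)} + s = \left(-6026 + 351^{2} + 239 \cdot 351\right) - 264425 = \left(-6026 + 123201 + 83889\right) - 264425 = 201064 - 264425 = -63361$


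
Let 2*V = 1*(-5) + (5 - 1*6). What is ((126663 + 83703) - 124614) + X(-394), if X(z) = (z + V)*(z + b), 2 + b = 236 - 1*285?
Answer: 262417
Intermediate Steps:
b = -51 (b = -2 + (236 - 1*285) = -2 + (236 - 285) = -2 - 49 = -51)
V = -3 (V = (1*(-5) + (5 - 1*6))/2 = (-5 + (5 - 6))/2 = (-5 - 1)/2 = (1/2)*(-6) = -3)
X(z) = (-51 + z)*(-3 + z) (X(z) = (z - 3)*(z - 51) = (-3 + z)*(-51 + z) = (-51 + z)*(-3 + z))
((126663 + 83703) - 124614) + X(-394) = ((126663 + 83703) - 124614) + (153 + (-394)**2 - 54*(-394)) = (210366 - 124614) + (153 + 155236 + 21276) = 85752 + 176665 = 262417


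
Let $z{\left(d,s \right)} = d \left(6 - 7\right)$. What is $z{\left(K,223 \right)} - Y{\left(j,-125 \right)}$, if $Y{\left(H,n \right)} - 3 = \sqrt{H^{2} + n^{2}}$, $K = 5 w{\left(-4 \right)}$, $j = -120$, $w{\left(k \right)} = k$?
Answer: $17 - 5 \sqrt{1201} \approx -156.28$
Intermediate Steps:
$K = -20$ ($K = 5 \left(-4\right) = -20$)
$Y{\left(H,n \right)} = 3 + \sqrt{H^{2} + n^{2}}$
$z{\left(d,s \right)} = - d$ ($z{\left(d,s \right)} = d \left(6 - 7\right) = d \left(-1\right) = - d$)
$z{\left(K,223 \right)} - Y{\left(j,-125 \right)} = \left(-1\right) \left(-20\right) - \left(3 + \sqrt{\left(-120\right)^{2} + \left(-125\right)^{2}}\right) = 20 - \left(3 + \sqrt{14400 + 15625}\right) = 20 - \left(3 + \sqrt{30025}\right) = 20 - \left(3 + 5 \sqrt{1201}\right) = 17 - 5 \sqrt{1201}$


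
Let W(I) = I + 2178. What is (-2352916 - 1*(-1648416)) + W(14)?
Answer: -702308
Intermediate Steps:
W(I) = 2178 + I
(-2352916 - 1*(-1648416)) + W(14) = (-2352916 - 1*(-1648416)) + (2178 + 14) = (-2352916 + 1648416) + 2192 = -704500 + 2192 = -702308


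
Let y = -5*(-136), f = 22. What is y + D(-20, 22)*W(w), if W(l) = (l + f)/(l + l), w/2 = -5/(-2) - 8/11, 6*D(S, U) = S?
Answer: 78155/117 ≈ 667.99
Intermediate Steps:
D(S, U) = S/6
w = 39/11 (w = 2*(-5/(-2) - 8/11) = 2*(-5*(-1/2) - 8*1/11) = 2*(5/2 - 8/11) = 2*(39/22) = 39/11 ≈ 3.5455)
W(l) = (22 + l)/(2*l) (W(l) = (l + 22)/(l + l) = (22 + l)/((2*l)) = (22 + l)*(1/(2*l)) = (22 + l)/(2*l))
y = 680
y + D(-20, 22)*W(w) = 680 + ((1/6)*(-20))*((22 + 39/11)/(2*(39/11))) = 680 - 5*11*281/(3*39*11) = 680 - 10/3*281/78 = 680 - 1405/117 = 78155/117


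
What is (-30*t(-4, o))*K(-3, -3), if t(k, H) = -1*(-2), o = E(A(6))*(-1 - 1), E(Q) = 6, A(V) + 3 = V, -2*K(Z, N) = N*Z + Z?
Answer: 180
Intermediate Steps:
K(Z, N) = -Z/2 - N*Z/2 (K(Z, N) = -(N*Z + Z)/2 = -(Z + N*Z)/2 = -Z/2 - N*Z/2)
A(V) = -3 + V
o = -12 (o = 6*(-1 - 1) = 6*(-2) = -12)
t(k, H) = 2
(-30*t(-4, o))*K(-3, -3) = (-30*2)*(-½*(-3)*(1 - 3)) = -(-30)*(-3)*(-2) = -60*(-3) = 180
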